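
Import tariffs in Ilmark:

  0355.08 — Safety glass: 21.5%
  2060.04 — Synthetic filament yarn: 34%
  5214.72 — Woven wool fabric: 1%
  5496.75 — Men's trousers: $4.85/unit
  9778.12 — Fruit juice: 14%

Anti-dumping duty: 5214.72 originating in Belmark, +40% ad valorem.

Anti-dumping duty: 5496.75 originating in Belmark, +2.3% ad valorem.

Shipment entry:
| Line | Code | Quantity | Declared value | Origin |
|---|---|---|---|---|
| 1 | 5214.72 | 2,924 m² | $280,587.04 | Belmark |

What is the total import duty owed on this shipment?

Line 1 (5214.72, Belmark, 2,924 m², $280,587.04):
Base rate for 5214.72 is 1%.
Additional duty on 5214.72 from Belmark: +40%. Applied ad valorem rate: 1% + 40% = 41%.
Duty = $280,587.04 × 41% = $115,040.69.

$115,040.69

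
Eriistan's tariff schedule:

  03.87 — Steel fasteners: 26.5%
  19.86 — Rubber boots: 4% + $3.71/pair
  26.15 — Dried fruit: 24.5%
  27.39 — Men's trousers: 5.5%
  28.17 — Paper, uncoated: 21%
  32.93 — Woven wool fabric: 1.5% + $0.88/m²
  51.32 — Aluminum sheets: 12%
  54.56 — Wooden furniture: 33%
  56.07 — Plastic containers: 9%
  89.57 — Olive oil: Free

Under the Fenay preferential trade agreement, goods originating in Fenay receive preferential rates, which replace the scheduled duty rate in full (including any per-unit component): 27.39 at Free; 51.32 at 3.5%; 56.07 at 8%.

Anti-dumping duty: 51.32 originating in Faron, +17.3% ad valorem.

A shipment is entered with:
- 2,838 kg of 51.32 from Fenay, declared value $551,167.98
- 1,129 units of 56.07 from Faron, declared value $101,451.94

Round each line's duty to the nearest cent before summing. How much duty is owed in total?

Line 1 (51.32, Fenay, 2,838 kg, $551,167.98):
Base rate for 51.32 is 12%.
Origin Fenay qualifies under the Eriistan–Fenay agreement and 51.32 is covered: preferential rate 3.5% applies instead.
The additional-duty order on 51.32 targets Faron, not Fenay; it does not apply.
Duty = $551,167.98 × 3.5% = $19,290.88.
Line 2 (56.07, Faron, 1,129 units, $101,451.94):
Base rate for 56.07 is 9%.
56.07 has an FTA preferential rate, but origin Faron is not Fenay; base rate stands.
Duty = $101,451.94 × 9% = $9,130.67.
Total = $19,290.88 + $9,130.67 = $28,421.55.

$28,421.55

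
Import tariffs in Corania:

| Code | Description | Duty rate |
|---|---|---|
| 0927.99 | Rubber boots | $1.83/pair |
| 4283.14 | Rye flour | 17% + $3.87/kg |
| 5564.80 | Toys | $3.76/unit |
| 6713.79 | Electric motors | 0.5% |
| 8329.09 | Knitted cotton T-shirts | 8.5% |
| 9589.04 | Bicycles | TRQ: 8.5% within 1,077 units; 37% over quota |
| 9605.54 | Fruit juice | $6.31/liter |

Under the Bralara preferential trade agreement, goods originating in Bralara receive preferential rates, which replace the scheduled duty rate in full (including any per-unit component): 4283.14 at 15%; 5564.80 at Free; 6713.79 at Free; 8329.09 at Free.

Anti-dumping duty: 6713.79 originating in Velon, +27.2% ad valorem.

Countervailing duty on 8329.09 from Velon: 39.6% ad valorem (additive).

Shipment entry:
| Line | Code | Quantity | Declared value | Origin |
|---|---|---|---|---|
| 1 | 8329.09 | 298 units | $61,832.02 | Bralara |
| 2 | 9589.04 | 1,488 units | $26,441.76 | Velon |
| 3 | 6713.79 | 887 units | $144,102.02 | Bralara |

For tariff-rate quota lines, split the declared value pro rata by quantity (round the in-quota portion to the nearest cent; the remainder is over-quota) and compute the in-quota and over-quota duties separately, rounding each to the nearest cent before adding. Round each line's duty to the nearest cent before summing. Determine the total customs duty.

Line 1 (8329.09, Bralara, 298 units, $61,832.02):
Base rate for 8329.09 is 8.5%.
Origin Bralara qualifies under the Corania–Bralara agreement and 8329.09 is covered: preferential rate Free applies instead.
The additional-duty order on 8329.09 targets Velon, not Bralara; it does not apply.
Duty = $61,832.02 × 0% = $0.00.
Line 2 (9589.04, Velon, 1,488 units, $26,441.76):
Code 9589.04 is under a tariff-rate quota (threshold 1,077 units). In-quota: 1,077 units at 8.5%; over-quota: 411 units at 37%.
Pro-rata value split: in-quota = $26,441.76 × 1,077/1,488 = $19,138.29; over-quota = $26,441.76 − $19,138.29 = $7,303.47.
In-quota duty = $19,138.29 × 8.5% = $1,626.75. Over-quota duty = $7,303.47 × 37% = $2,702.28.
Line duty = $1,626.75 + $2,702.28 = $4,329.03.
Line 3 (6713.79, Bralara, 887 units, $144,102.02):
Base rate for 6713.79 is 0.5%.
Origin Bralara qualifies under the Corania–Bralara agreement and 6713.79 is covered: preferential rate Free applies instead.
The additional-duty order on 6713.79 targets Velon, not Bralara; it does not apply.
Duty = $144,102.02 × 0% = $0.00.
Total = $0.00 + $4,329.03 + $0.00 = $4,329.03.

$4,329.03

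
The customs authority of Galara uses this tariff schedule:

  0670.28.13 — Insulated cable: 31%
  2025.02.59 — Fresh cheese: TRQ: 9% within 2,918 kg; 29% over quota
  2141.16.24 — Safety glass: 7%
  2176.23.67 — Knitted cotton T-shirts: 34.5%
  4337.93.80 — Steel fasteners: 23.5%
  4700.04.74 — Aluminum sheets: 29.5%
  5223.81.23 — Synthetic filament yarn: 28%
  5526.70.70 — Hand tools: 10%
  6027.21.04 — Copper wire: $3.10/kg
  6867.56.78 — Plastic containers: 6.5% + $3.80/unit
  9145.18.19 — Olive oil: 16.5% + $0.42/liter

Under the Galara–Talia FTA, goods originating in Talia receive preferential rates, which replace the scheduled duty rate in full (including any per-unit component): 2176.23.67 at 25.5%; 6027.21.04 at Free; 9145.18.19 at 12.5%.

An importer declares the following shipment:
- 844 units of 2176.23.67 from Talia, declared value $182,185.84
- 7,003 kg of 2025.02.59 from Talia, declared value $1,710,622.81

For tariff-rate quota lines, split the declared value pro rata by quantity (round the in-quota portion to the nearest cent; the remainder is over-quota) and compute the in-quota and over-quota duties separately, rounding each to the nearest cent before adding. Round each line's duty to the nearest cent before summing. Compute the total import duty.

Line 1 (2176.23.67, Talia, 844 units, $182,185.84):
Base rate for 2176.23.67 is 34.5%.
Origin Talia qualifies under the Galara–Talia agreement and 2176.23.67 is covered: preferential rate 25.5% applies instead.
Duty = $182,185.84 × 25.5% = $46,457.39.
Line 2 (2025.02.59, Talia, 7,003 kg, $1,710,622.81):
Code 2025.02.59 is under a tariff-rate quota (threshold 2,918 kg). In-quota: 2,918 kg at 9%; over-quota: 4,085 kg at 29%.
Pro-rata value split: in-quota = $1,710,622.81 × 2,918/7,003 = $712,779.86; over-quota = $1,710,622.81 − $712,779.86 = $997,842.95.
In-quota duty = $712,779.86 × 9% = $64,150.19. Over-quota duty = $997,842.95 × 29% = $289,374.46.
Line duty = $64,150.19 + $289,374.46 = $353,524.65.
Total = $46,457.39 + $353,524.65 = $399,982.04.

$399,982.04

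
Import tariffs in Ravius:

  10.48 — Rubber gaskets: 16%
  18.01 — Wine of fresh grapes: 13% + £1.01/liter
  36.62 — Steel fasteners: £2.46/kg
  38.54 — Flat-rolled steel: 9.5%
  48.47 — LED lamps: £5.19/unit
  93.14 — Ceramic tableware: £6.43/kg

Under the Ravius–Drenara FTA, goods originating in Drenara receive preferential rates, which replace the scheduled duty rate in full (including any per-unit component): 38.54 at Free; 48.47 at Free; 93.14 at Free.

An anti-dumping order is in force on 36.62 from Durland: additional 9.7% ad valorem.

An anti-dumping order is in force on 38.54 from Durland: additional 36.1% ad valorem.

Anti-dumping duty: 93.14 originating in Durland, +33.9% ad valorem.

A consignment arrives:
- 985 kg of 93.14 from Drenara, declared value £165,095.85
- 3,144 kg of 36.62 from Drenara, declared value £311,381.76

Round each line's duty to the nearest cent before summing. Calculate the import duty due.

Line 1 (93.14, Drenara, 985 kg, £165,095.85):
Base rate for 93.14 is £6.43/kg.
Origin Drenara qualifies under the Ravius–Drenara agreement and 93.14 is covered: preferential rate Free applies instead.
The additional-duty order on 93.14 targets Durland, not Drenara; it does not apply.
Duty = £165,095.85 × 0% = £0.00.
Line 2 (36.62, Drenara, 3,144 kg, £311,381.76):
Base rate for 36.62 is £2.46/kg.
Origin Drenara is the FTA partner but 36.62 is not on the preference list; base rate stands.
The additional-duty order on 36.62 targets Durland, not Drenara; it does not apply.
Duty = 3,144 × £2.46 = £7,734.24.
Total = £0.00 + £7,734.24 = £7,734.24.

£7,734.24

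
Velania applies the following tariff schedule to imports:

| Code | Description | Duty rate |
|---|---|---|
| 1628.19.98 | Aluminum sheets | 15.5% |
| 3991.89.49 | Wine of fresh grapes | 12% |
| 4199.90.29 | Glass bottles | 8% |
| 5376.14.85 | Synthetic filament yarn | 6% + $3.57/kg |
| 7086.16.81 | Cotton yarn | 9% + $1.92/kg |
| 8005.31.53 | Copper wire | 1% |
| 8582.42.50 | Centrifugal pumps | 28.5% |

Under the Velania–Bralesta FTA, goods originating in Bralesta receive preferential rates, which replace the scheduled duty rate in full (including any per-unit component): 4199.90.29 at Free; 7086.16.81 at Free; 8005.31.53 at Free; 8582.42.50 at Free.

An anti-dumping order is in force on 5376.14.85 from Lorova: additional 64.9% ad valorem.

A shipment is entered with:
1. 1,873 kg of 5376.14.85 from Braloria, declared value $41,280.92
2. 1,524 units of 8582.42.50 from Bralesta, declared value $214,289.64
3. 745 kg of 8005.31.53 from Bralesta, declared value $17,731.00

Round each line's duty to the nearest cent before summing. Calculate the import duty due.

$9,163.47

Line 1 (5376.14.85, Braloria, 1,873 kg, $41,280.92):
Base rate for 5376.14.85 is 6% + $3.57/kg.
The additional-duty order on 5376.14.85 targets Lorova, not Braloria; it does not apply.
Duty = $41,280.92 × 6% + 1,873 × $3.57 = $9,163.47.
Line 2 (8582.42.50, Bralesta, 1,524 units, $214,289.64):
Base rate for 8582.42.50 is 28.5%.
Origin Bralesta qualifies under the Velania–Bralesta agreement and 8582.42.50 is covered: preferential rate Free applies instead.
Duty = $214,289.64 × 0% = $0.00.
Line 3 (8005.31.53, Bralesta, 745 kg, $17,731.00):
Base rate for 8005.31.53 is 1%.
Origin Bralesta qualifies under the Velania–Bralesta agreement and 8005.31.53 is covered: preferential rate Free applies instead.
Duty = $17,731.00 × 0% = $0.00.
Total = $9,163.47 + $0.00 + $0.00 = $9,163.47.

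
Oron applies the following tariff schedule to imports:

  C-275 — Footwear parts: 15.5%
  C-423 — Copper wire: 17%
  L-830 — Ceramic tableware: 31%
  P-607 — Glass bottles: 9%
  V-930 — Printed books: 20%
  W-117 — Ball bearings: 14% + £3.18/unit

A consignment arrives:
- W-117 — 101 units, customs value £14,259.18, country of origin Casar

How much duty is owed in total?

£2,317.47

Line 1 (W-117, Casar, 101 units, £14,259.18):
Base rate for W-117 is 14% + £3.18/unit.
Duty = £14,259.18 × 14% + 101 × £3.18 = £2,317.47.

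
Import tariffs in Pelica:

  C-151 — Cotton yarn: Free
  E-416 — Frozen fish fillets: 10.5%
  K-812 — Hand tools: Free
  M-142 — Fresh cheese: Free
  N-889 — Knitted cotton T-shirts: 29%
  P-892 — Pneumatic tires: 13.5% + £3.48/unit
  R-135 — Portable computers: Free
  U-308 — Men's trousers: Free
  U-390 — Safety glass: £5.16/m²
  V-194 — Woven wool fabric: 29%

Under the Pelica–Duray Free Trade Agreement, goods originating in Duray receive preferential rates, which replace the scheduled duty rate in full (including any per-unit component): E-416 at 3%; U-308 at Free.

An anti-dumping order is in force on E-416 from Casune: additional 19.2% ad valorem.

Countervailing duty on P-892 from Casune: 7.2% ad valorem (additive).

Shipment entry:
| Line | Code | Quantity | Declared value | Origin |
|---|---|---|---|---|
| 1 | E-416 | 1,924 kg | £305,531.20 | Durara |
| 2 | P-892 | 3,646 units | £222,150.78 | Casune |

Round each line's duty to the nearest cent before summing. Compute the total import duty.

Line 1 (E-416, Durara, 1,924 kg, £305,531.20):
Base rate for E-416 is 10.5%.
E-416 has an FTA preferential rate, but origin Durara is not Duray; base rate stands.
The additional-duty order on E-416 targets Casune, not Durara; it does not apply.
Duty = £305,531.20 × 10.5% = £32,080.78.
Line 2 (P-892, Casune, 3,646 units, £222,150.78):
Base rate for P-892 is 13.5% + £3.48/unit.
Additional duty on P-892 from Casune: +7.2%. Applied ad valorem rate: 13.5% + 7.2% = 20.7%.
Duty = £222,150.78 × 20.7% + 3,646 × £3.48 = £58,673.29.
Total = £32,080.78 + £58,673.29 = £90,754.07.

£90,754.07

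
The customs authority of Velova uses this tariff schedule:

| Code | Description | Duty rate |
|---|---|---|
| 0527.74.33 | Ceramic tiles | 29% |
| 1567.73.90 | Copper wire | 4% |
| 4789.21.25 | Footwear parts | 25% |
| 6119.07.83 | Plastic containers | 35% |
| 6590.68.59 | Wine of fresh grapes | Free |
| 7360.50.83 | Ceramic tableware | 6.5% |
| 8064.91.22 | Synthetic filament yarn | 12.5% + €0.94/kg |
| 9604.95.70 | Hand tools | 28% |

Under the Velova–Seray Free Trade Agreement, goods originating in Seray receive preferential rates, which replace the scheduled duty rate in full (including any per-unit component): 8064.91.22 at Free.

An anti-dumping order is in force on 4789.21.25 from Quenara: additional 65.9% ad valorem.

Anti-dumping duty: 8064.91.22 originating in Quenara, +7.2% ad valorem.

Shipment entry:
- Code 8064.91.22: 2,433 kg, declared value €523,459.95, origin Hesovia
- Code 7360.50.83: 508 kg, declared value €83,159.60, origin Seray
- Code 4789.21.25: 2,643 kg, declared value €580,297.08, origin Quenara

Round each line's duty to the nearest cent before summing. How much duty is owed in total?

Line 1 (8064.91.22, Hesovia, 2,433 kg, €523,459.95):
Base rate for 8064.91.22 is 12.5% + €0.94/kg.
8064.91.22 has an FTA preferential rate, but origin Hesovia is not Seray; base rate stands.
The additional-duty order on 8064.91.22 targets Quenara, not Hesovia; it does not apply.
Duty = €523,459.95 × 12.5% + 2,433 × €0.94 = €67,719.51.
Line 2 (7360.50.83, Seray, 508 kg, €83,159.60):
Base rate for 7360.50.83 is 6.5%.
Origin Seray is the FTA partner but 7360.50.83 is not on the preference list; base rate stands.
Duty = €83,159.60 × 6.5% = €5,405.37.
Line 3 (4789.21.25, Quenara, 2,643 kg, €580,297.08):
Base rate for 4789.21.25 is 25%.
Additional duty on 4789.21.25 from Quenara: +65.9%. Applied ad valorem rate: 25% + 65.9% = 90.9%.
Duty = €580,297.08 × 90.9% = €527,490.05.
Total = €67,719.51 + €5,405.37 + €527,490.05 = €600,614.93.

€600,614.93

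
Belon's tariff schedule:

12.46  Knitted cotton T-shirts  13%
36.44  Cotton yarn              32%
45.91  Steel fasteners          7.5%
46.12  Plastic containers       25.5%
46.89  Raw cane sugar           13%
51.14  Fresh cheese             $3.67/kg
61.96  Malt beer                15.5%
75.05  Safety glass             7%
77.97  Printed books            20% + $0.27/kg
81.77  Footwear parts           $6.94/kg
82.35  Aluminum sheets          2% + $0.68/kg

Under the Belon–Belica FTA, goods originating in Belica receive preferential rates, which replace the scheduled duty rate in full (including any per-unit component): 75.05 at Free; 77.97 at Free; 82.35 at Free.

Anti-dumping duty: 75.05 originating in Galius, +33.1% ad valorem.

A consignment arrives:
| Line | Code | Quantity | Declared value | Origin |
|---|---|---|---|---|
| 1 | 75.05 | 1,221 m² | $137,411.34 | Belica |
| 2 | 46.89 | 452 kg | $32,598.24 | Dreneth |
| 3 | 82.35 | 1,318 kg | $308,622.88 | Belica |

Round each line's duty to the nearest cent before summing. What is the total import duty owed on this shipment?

$4,237.77

Line 1 (75.05, Belica, 1,221 m², $137,411.34):
Base rate for 75.05 is 7%.
Origin Belica qualifies under the Belon–Belica agreement and 75.05 is covered: preferential rate Free applies instead.
The additional-duty order on 75.05 targets Galius, not Belica; it does not apply.
Duty = $137,411.34 × 0% = $0.00.
Line 2 (46.89, Dreneth, 452 kg, $32,598.24):
Base rate for 46.89 is 13%.
Duty = $32,598.24 × 13% = $4,237.77.
Line 3 (82.35, Belica, 1,318 kg, $308,622.88):
Base rate for 82.35 is 2% + $0.68/kg.
Origin Belica qualifies under the Belon–Belica agreement and 82.35 is covered: preferential rate Free applies instead.
Duty = $308,622.88 × 0% = $0.00.
Total = $0.00 + $4,237.77 + $0.00 = $4,237.77.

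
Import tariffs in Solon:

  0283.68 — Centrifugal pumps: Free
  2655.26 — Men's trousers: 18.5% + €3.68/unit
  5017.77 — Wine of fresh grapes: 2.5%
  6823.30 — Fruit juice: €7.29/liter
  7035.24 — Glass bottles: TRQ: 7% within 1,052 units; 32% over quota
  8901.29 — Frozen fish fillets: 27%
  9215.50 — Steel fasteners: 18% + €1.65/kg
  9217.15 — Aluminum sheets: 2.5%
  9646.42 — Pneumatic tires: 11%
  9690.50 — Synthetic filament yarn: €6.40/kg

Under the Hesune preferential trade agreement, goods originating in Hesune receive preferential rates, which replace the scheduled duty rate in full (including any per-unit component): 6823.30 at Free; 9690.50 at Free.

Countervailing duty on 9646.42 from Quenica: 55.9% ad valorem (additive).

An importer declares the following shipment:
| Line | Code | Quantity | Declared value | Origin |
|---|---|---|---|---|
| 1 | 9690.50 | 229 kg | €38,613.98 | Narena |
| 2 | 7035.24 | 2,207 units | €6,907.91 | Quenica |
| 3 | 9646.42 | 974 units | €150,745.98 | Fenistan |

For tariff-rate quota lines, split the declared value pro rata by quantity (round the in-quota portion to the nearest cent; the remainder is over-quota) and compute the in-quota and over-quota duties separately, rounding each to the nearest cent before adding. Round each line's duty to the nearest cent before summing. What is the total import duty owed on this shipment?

€19,435.00

Line 1 (9690.50, Narena, 229 kg, €38,613.98):
Base rate for 9690.50 is €6.40/kg.
9690.50 has an FTA preferential rate, but origin Narena is not Hesune; base rate stands.
Duty = 229 × €6.40 = €1,465.60.
Line 2 (7035.24, Quenica, 2,207 units, €6,907.91):
Code 7035.24 is under a tariff-rate quota (threshold 1,052 units). In-quota: 1,052 units at 7%; over-quota: 1,155 units at 32%.
Pro-rata value split: in-quota = €6,907.91 × 1,052/2,207 = €3,292.76; over-quota = €6,907.91 − €3,292.76 = €3,615.15.
In-quota duty = €3,292.76 × 7% = €230.49. Over-quota duty = €3,615.15 × 32% = €1,156.85.
Line duty = €230.49 + €1,156.85 = €1,387.34.
Line 3 (9646.42, Fenistan, 974 units, €150,745.98):
Base rate for 9646.42 is 11%.
The additional-duty order on 9646.42 targets Quenica, not Fenistan; it does not apply.
Duty = €150,745.98 × 11% = €16,582.06.
Total = €1,465.60 + €1,387.34 + €16,582.06 = €19,435.00.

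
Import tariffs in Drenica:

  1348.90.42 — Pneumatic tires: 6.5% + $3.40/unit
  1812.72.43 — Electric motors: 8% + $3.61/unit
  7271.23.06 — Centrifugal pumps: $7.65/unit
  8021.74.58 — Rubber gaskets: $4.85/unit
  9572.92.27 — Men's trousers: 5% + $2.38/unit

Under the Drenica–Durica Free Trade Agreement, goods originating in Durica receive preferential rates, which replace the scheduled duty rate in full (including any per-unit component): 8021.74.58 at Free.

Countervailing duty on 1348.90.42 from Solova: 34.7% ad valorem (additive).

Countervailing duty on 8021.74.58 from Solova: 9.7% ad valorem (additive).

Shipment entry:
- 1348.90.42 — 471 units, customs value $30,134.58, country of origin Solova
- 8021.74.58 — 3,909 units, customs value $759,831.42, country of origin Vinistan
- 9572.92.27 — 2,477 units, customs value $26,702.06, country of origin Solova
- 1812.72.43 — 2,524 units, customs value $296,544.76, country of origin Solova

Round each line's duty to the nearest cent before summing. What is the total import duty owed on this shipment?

Line 1 (1348.90.42, Solova, 471 units, $30,134.58):
Base rate for 1348.90.42 is 6.5% + $3.40/unit.
Additional duty on 1348.90.42 from Solova: +34.7%. Applied ad valorem rate: 6.5% + 34.7% = 41.2%.
Duty = $30,134.58 × 41.2% + 471 × $3.40 = $14,016.85.
Line 2 (8021.74.58, Vinistan, 3,909 units, $759,831.42):
Base rate for 8021.74.58 is $4.85/unit.
8021.74.58 has an FTA preferential rate, but origin Vinistan is not Durica; base rate stands.
The additional-duty order on 8021.74.58 targets Solova, not Vinistan; it does not apply.
Duty = 3,909 × $4.85 = $18,958.65.
Line 3 (9572.92.27, Solova, 2,477 units, $26,702.06):
Base rate for 9572.92.27 is 5% + $2.38/unit.
Duty = $26,702.06 × 5% + 2,477 × $2.38 = $7,230.36.
Line 4 (1812.72.43, Solova, 2,524 units, $296,544.76):
Base rate for 1812.72.43 is 8% + $3.61/unit.
Duty = $296,544.76 × 8% + 2,524 × $3.61 = $32,835.22.
Total = $14,016.85 + $18,958.65 + $7,230.36 + $32,835.22 = $73,041.08.

$73,041.08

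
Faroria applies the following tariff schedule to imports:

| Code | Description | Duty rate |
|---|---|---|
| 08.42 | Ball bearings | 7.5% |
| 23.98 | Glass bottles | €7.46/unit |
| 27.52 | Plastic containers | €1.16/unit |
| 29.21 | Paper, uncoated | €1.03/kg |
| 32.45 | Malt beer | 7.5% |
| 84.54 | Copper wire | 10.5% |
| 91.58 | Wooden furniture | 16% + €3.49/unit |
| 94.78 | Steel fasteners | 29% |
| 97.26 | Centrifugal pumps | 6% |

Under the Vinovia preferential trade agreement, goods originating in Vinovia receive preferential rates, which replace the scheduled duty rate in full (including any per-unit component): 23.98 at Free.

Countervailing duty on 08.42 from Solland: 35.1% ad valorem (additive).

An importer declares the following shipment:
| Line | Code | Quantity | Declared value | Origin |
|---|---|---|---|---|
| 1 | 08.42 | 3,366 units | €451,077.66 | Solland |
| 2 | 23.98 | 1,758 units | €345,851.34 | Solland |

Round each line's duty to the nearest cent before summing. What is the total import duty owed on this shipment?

Line 1 (08.42, Solland, 3,366 units, €451,077.66):
Base rate for 08.42 is 7.5%.
Additional duty on 08.42 from Solland: +35.1%. Applied ad valorem rate: 7.5% + 35.1% = 42.6%.
Duty = €451,077.66 × 42.6% = €192,159.08.
Line 2 (23.98, Solland, 1,758 units, €345,851.34):
Base rate for 23.98 is €7.46/unit.
23.98 has an FTA preferential rate, but origin Solland is not Vinovia; base rate stands.
Duty = 1,758 × €7.46 = €13,114.68.
Total = €192,159.08 + €13,114.68 = €205,273.76.

€205,273.76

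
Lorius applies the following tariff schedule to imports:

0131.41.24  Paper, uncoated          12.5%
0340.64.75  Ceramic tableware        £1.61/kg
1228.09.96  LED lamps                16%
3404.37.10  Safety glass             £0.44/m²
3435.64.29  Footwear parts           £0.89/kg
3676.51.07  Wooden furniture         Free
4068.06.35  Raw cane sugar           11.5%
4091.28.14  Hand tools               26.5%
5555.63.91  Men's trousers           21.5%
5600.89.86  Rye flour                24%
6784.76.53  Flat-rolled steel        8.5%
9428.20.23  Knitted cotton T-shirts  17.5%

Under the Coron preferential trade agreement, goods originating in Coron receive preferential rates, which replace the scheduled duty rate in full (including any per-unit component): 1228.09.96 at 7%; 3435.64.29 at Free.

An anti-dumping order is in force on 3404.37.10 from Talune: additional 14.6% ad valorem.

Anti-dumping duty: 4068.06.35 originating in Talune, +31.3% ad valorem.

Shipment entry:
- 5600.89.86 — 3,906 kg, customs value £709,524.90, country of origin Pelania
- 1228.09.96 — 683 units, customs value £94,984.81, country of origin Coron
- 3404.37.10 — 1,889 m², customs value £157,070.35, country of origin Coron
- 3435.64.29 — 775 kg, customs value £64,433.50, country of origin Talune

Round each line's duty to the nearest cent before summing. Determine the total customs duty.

£178,455.83

Line 1 (5600.89.86, Pelania, 3,906 kg, £709,524.90):
Base rate for 5600.89.86 is 24%.
Duty = £709,524.90 × 24% = £170,285.98.
Line 2 (1228.09.96, Coron, 683 units, £94,984.81):
Base rate for 1228.09.96 is 16%.
Origin Coron qualifies under the Lorius–Coron agreement and 1228.09.96 is covered: preferential rate 7% applies instead.
Duty = £94,984.81 × 7% = £6,648.94.
Line 3 (3404.37.10, Coron, 1,889 m², £157,070.35):
Base rate for 3404.37.10 is £0.44/m².
Origin Coron is the FTA partner but 3404.37.10 is not on the preference list; base rate stands.
The additional-duty order on 3404.37.10 targets Talune, not Coron; it does not apply.
Duty = 1,889 × £0.44 = £831.16.
Line 4 (3435.64.29, Talune, 775 kg, £64,433.50):
Base rate for 3435.64.29 is £0.89/kg.
3435.64.29 has an FTA preferential rate, but origin Talune is not Coron; base rate stands.
Duty = 775 × £0.89 = £689.75.
Total = £170,285.98 + £6,648.94 + £831.16 + £689.75 = £178,455.83.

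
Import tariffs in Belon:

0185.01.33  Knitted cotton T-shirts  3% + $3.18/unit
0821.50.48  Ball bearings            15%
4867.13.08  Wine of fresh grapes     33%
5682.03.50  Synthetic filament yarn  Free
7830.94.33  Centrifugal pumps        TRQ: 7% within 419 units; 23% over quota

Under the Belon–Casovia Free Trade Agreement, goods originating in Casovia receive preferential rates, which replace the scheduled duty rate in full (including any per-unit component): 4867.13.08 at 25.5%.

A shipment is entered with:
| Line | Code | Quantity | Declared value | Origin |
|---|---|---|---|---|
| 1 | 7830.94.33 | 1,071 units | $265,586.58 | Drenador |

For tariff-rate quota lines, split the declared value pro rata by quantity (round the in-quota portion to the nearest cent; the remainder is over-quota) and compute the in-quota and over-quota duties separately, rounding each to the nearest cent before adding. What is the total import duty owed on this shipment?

$44,460.33

Line 1 (7830.94.33, Drenador, 1,071 units, $265,586.58):
Code 7830.94.33 is under a tariff-rate quota (threshold 419 units). In-quota: 419 units at 7%; over-quota: 652 units at 23%.
Pro-rata value split: in-quota = $265,586.58 × 419/1,071 = $103,903.62; over-quota = $265,586.58 − $103,903.62 = $161,682.96.
In-quota duty = $103,903.62 × 7% = $7,273.25. Over-quota duty = $161,682.96 × 23% = $37,187.08.
Line duty = $7,273.25 + $37,187.08 = $44,460.33.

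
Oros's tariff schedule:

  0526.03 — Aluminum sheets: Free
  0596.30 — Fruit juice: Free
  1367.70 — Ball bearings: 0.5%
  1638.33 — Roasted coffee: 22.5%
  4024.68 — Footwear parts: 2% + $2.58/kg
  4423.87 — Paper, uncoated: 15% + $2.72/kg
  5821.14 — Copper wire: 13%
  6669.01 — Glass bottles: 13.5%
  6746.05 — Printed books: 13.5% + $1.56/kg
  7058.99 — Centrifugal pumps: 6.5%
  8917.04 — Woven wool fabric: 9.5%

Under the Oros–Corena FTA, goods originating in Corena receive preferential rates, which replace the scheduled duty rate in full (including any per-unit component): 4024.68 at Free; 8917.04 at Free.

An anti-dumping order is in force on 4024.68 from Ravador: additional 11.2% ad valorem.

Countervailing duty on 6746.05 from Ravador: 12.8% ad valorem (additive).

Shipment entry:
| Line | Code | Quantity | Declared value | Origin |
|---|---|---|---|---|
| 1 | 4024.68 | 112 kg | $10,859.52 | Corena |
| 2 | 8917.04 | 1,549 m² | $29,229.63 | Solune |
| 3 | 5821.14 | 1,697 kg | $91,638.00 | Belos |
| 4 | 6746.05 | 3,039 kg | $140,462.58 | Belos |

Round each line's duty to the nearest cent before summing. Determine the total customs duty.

$38,393.04

Line 1 (4024.68, Corena, 112 kg, $10,859.52):
Base rate for 4024.68 is 2% + $2.58/kg.
Origin Corena qualifies under the Oros–Corena agreement and 4024.68 is covered: preferential rate Free applies instead.
The additional-duty order on 4024.68 targets Ravador, not Corena; it does not apply.
Duty = $10,859.52 × 0% = $0.00.
Line 2 (8917.04, Solune, 1,549 m², $29,229.63):
Base rate for 8917.04 is 9.5%.
8917.04 has an FTA preferential rate, but origin Solune is not Corena; base rate stands.
Duty = $29,229.63 × 9.5% = $2,776.81.
Line 3 (5821.14, Belos, 1,697 kg, $91,638.00):
Base rate for 5821.14 is 13%.
Duty = $91,638.00 × 13% = $11,912.94.
Line 4 (6746.05, Belos, 3,039 kg, $140,462.58):
Base rate for 6746.05 is 13.5% + $1.56/kg.
The additional-duty order on 6746.05 targets Ravador, not Belos; it does not apply.
Duty = $140,462.58 × 13.5% + 3,039 × $1.56 = $23,703.29.
Total = $0.00 + $2,776.81 + $11,912.94 + $23,703.29 = $38,393.04.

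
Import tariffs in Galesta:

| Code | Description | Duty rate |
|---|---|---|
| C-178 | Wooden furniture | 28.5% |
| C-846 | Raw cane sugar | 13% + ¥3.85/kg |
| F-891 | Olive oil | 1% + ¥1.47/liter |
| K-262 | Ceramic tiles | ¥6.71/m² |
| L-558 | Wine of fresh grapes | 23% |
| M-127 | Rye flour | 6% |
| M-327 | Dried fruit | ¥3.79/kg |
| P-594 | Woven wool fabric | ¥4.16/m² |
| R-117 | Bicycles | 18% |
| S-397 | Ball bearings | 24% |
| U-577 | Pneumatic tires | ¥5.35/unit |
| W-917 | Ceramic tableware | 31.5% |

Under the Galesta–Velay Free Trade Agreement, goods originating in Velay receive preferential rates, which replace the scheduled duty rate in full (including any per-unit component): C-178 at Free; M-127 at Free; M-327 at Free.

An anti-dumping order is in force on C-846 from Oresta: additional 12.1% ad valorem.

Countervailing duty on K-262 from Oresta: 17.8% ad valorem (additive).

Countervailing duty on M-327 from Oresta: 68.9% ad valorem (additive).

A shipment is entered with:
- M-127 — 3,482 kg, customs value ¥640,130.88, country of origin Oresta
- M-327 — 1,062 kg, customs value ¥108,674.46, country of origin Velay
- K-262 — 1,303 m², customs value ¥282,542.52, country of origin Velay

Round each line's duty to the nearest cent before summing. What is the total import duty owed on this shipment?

Line 1 (M-127, Oresta, 3,482 kg, ¥640,130.88):
Base rate for M-127 is 6%.
M-127 has an FTA preferential rate, but origin Oresta is not Velay; base rate stands.
Duty = ¥640,130.88 × 6% = ¥38,407.85.
Line 2 (M-327, Velay, 1,062 kg, ¥108,674.46):
Base rate for M-327 is ¥3.79/kg.
Origin Velay qualifies under the Galesta–Velay agreement and M-327 is covered: preferential rate Free applies instead.
The additional-duty order on M-327 targets Oresta, not Velay; it does not apply.
Duty = ¥108,674.46 × 0% = ¥0.00.
Line 3 (K-262, Velay, 1,303 m², ¥282,542.52):
Base rate for K-262 is ¥6.71/m².
Origin Velay is the FTA partner but K-262 is not on the preference list; base rate stands.
The additional-duty order on K-262 targets Oresta, not Velay; it does not apply.
Duty = 1,303 × ¥6.71 = ¥8,743.13.
Total = ¥38,407.85 + ¥0.00 + ¥8,743.13 = ¥47,150.98.

¥47,150.98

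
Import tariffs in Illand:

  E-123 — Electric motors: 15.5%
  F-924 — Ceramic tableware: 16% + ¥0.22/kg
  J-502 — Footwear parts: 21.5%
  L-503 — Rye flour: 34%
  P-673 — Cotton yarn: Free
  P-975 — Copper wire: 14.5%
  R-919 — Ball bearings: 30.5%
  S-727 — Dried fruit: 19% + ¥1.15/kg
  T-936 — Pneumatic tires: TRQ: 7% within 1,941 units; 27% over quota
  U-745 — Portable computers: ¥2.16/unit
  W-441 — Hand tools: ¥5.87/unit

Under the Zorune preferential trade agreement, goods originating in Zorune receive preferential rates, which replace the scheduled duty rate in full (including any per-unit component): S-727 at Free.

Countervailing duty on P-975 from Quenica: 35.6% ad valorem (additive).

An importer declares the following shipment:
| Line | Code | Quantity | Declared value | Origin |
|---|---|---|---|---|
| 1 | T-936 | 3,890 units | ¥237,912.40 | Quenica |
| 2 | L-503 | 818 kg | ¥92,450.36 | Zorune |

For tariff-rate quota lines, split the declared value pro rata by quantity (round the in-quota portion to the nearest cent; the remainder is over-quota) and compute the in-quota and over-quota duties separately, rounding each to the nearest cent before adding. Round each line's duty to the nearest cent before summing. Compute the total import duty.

Line 1 (T-936, Quenica, 3,890 units, ¥237,912.40):
Code T-936 is under a tariff-rate quota (threshold 1,941 units). In-quota: 1,941 units at 7%; over-quota: 1,949 units at 27%.
Pro-rata value split: in-quota = ¥237,912.40 × 1,941/3,890 = ¥118,711.56; over-quota = ¥237,912.40 − ¥118,711.56 = ¥119,200.84.
In-quota duty = ¥118,711.56 × 7% = ¥8,309.81. Over-quota duty = ¥119,200.84 × 27% = ¥32,184.23.
Line duty = ¥8,309.81 + ¥32,184.23 = ¥40,494.04.
Line 2 (L-503, Zorune, 818 kg, ¥92,450.36):
Base rate for L-503 is 34%.
Origin Zorune is the FTA partner but L-503 is not on the preference list; base rate stands.
Duty = ¥92,450.36 × 34% = ¥31,433.12.
Total = ¥40,494.04 + ¥31,433.12 = ¥71,927.16.

¥71,927.16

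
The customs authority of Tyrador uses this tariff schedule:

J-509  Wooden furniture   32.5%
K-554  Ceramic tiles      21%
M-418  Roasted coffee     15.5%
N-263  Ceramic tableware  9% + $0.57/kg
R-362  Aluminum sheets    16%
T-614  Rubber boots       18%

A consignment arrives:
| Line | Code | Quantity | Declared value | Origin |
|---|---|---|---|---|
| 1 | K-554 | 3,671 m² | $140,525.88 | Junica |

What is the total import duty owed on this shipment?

Line 1 (K-554, Junica, 3,671 m², $140,525.88):
Base rate for K-554 is 21%.
Duty = $140,525.88 × 21% = $29,510.43.

$29,510.43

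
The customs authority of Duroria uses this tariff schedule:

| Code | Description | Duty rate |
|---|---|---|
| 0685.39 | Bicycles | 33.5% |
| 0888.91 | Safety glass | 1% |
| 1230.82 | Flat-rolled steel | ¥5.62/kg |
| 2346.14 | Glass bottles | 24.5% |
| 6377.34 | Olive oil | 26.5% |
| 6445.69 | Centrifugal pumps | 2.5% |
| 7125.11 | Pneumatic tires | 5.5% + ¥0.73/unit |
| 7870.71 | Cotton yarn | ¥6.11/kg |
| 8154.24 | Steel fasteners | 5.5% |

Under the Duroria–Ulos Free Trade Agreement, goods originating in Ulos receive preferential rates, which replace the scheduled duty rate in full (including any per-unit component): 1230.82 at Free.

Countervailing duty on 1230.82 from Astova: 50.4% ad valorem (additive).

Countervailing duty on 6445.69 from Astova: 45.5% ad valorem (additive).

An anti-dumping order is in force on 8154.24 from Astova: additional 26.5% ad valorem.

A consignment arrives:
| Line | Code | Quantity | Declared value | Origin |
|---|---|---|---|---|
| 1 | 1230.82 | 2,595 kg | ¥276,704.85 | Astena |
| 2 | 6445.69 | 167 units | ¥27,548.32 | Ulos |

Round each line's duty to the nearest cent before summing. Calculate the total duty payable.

¥15,272.61

Line 1 (1230.82, Astena, 2,595 kg, ¥276,704.85):
Base rate for 1230.82 is ¥5.62/kg.
1230.82 has an FTA preferential rate, but origin Astena is not Ulos; base rate stands.
The additional-duty order on 1230.82 targets Astova, not Astena; it does not apply.
Duty = 2,595 × ¥5.62 = ¥14,583.90.
Line 2 (6445.69, Ulos, 167 units, ¥27,548.32):
Base rate for 6445.69 is 2.5%.
Origin Ulos is the FTA partner but 6445.69 is not on the preference list; base rate stands.
The additional-duty order on 6445.69 targets Astova, not Ulos; it does not apply.
Duty = ¥27,548.32 × 2.5% = ¥688.71.
Total = ¥14,583.90 + ¥688.71 = ¥15,272.61.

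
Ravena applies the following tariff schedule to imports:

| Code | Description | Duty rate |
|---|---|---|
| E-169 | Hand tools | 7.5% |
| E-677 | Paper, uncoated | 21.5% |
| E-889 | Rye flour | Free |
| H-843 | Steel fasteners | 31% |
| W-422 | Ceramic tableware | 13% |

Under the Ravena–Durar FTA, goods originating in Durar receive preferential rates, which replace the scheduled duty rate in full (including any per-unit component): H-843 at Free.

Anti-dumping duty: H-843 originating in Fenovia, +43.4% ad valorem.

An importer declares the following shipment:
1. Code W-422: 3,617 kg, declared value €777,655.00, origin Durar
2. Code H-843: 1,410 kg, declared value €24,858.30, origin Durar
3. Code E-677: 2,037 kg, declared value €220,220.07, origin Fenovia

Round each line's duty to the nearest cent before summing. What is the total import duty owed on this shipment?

Line 1 (W-422, Durar, 3,617 kg, €777,655.00):
Base rate for W-422 is 13%.
Origin Durar is the FTA partner but W-422 is not on the preference list; base rate stands.
Duty = €777,655.00 × 13% = €101,095.15.
Line 2 (H-843, Durar, 1,410 kg, €24,858.30):
Base rate for H-843 is 31%.
Origin Durar qualifies under the Ravena–Durar agreement and H-843 is covered: preferential rate Free applies instead.
The additional-duty order on H-843 targets Fenovia, not Durar; it does not apply.
Duty = €24,858.30 × 0% = €0.00.
Line 3 (E-677, Fenovia, 2,037 kg, €220,220.07):
Base rate for E-677 is 21.5%.
Duty = €220,220.07 × 21.5% = €47,347.32.
Total = €101,095.15 + €0.00 + €47,347.32 = €148,442.47.

€148,442.47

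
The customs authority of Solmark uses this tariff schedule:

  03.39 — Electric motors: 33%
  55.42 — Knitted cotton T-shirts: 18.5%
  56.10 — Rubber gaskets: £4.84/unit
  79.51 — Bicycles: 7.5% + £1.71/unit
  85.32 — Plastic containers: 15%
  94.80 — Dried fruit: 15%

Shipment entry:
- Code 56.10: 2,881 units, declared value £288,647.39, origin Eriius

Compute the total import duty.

£13,944.04

Line 1 (56.10, Eriius, 2,881 units, £288,647.39):
Base rate for 56.10 is £4.84/unit.
Duty = 2,881 × £4.84 = £13,944.04.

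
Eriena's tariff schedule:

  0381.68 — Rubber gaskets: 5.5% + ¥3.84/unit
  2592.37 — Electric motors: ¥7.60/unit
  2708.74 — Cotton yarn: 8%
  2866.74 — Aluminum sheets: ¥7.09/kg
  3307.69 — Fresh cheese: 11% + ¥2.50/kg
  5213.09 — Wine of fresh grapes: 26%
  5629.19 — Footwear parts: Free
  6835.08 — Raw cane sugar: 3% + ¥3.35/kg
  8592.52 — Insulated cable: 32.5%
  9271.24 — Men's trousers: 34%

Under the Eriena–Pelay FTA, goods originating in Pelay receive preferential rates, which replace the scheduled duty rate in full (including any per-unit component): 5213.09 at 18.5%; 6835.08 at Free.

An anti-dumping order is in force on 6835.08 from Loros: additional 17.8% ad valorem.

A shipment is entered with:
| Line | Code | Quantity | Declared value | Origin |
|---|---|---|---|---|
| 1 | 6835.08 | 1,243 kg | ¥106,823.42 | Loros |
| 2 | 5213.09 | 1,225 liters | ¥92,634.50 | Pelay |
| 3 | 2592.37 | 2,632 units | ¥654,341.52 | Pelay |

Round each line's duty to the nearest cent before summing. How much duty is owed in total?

¥63,523.90

Line 1 (6835.08, Loros, 1,243 kg, ¥106,823.42):
Base rate for 6835.08 is 3% + ¥3.35/kg.
6835.08 has an FTA preferential rate, but origin Loros is not Pelay; base rate stands.
Additional duty on 6835.08 from Loros: +17.8%. Applied ad valorem rate: 3% + 17.8% = 20.8%.
Duty = ¥106,823.42 × 20.8% + 1,243 × ¥3.35 = ¥26,383.32.
Line 2 (5213.09, Pelay, 1,225 liters, ¥92,634.50):
Base rate for 5213.09 is 26%.
Origin Pelay qualifies under the Eriena–Pelay agreement and 5213.09 is covered: preferential rate 18.5% applies instead.
Duty = ¥92,634.50 × 18.5% = ¥17,137.38.
Line 3 (2592.37, Pelay, 2,632 units, ¥654,341.52):
Base rate for 2592.37 is ¥7.60/unit.
Origin Pelay is the FTA partner but 2592.37 is not on the preference list; base rate stands.
Duty = 2,632 × ¥7.60 = ¥20,003.20.
Total = ¥26,383.32 + ¥17,137.38 + ¥20,003.20 = ¥63,523.90.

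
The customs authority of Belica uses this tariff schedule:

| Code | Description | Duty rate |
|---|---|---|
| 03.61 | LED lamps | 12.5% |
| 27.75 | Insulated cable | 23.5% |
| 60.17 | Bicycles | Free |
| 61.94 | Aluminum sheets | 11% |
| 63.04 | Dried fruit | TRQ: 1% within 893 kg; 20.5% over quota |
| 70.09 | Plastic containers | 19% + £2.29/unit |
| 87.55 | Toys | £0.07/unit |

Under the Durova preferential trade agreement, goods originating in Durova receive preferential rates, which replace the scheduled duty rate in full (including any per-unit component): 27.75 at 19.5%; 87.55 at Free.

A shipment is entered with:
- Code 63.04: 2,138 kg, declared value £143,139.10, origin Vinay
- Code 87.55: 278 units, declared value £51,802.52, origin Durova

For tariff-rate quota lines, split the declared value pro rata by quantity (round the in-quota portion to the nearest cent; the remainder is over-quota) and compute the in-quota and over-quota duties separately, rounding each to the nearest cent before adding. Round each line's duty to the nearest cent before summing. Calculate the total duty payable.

Line 1 (63.04, Vinay, 2,138 kg, £143,139.10):
Code 63.04 is under a tariff-rate quota (threshold 893 kg). In-quota: 893 kg at 1%; over-quota: 1,245 kg at 20.5%.
Pro-rata value split: in-quota = £143,139.10 × 893/2,138 = £59,786.35; over-quota = £143,139.10 − £59,786.35 = £83,352.75.
In-quota duty = £59,786.35 × 1% = £597.86. Over-quota duty = £83,352.75 × 20.5% = £17,087.31.
Line duty = £597.86 + £17,087.31 = £17,685.17.
Line 2 (87.55, Durova, 278 units, £51,802.52):
Base rate for 87.55 is £0.07/unit.
Origin Durova qualifies under the Belica–Durova agreement and 87.55 is covered: preferential rate Free applies instead.
Duty = £51,802.52 × 0% = £0.00.
Total = £17,685.17 + £0.00 = £17,685.17.

£17,685.17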